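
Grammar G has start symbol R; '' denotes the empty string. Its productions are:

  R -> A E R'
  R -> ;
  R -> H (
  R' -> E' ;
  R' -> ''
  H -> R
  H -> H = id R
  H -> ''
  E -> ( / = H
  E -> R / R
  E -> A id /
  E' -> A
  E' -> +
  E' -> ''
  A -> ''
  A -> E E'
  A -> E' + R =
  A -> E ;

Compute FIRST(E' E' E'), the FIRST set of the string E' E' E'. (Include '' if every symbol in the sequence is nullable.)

{ (, +, ;, =, id, '' }

Add FIRST(E')\{''} = { (, +, ;, =, id }; E' is nullable, continue.
Add FIRST(E')\{''} = { (, +, ;, =, id }; E' is nullable, continue.
Add FIRST(E')\{''} = { (, +, ;, =, id }; E' is nullable, continue.
Every symbol is nullable, so include ''.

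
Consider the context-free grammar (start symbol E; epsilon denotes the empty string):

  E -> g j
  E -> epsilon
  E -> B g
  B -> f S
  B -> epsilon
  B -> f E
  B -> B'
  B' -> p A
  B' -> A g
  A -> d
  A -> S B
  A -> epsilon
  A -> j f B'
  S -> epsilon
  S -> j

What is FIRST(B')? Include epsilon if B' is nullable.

{ d, f, g, j, p }

B' -> p A contributes {p}.
From B' -> A g: A nullable, take FIRST(A) ∪ {g} = { d, f, g, j, p }.
Union: FIRST(B') = { d, f, g, j, p }.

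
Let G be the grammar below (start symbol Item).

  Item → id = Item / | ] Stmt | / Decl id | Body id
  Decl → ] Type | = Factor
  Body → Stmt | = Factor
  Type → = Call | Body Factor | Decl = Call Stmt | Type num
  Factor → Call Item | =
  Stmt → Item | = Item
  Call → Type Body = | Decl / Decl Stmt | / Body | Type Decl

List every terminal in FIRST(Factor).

{ /, =, ], id }

From Factor → Call Item: add FIRST(Call) = { /, =, ], id }.
Factor → = contributes {=}.
Union: FIRST(Factor) = { /, =, ], id }.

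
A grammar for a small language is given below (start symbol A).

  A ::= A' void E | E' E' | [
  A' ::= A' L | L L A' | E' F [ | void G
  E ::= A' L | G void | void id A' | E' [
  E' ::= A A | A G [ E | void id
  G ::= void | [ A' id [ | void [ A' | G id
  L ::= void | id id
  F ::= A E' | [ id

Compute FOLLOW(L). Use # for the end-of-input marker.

In A' ::= A' L: L is at the end, add FOLLOW(A') = { #, [, id, void }.
In A' ::= L L A': add FIRST(L A') = { id, void }.
In A' ::= L L A': add FIRST(A') = { [, id, void }.
In E ::= A' L: L is at the end, add FOLLOW(E) = { #, [, id, void }.
Union: FOLLOW(L) = { #, [, id, void }.

{ #, [, id, void }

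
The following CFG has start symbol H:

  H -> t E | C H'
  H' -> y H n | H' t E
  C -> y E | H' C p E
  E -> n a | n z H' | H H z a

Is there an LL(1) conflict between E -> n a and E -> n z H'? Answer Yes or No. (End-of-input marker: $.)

Yes

FIRST(n a) = { n } and FIRST(n z H') = { n }.
Both contain n, so the two alternatives are not disjoint — LL(1) conflict.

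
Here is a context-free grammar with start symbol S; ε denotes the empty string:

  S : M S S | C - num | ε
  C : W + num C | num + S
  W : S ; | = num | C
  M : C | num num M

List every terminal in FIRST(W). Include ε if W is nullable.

From W : S ;: S nullable, take FIRST(S) ∪ {;} = { ;, =, num }.
W : = num contributes {=}.
From W : C: add FIRST(C) = { ;, =, num }.
Union: FIRST(W) = { ;, =, num }.

{ ;, =, num }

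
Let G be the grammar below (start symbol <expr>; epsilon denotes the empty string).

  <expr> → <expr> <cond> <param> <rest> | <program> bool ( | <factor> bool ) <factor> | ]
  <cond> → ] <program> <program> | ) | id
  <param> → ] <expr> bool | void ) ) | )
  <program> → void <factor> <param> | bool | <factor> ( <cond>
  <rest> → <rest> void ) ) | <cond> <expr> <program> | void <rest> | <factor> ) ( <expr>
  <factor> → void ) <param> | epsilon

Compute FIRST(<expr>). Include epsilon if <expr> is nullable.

From <expr> → <expr> <cond> <param> <rest>: add FIRST(<expr>) = { (, ], bool, void }.
From <expr> → <program> bool (: add FIRST(<program>) = { (, bool, void }.
From <expr> → <factor> bool ) <factor>: <factor> nullable, take FIRST(<factor>) ∪ {bool} = { bool, void }.
<expr> → ] contributes {]}.
Union: FIRST(<expr>) = { (, ], bool, void }.

{ (, ], bool, void }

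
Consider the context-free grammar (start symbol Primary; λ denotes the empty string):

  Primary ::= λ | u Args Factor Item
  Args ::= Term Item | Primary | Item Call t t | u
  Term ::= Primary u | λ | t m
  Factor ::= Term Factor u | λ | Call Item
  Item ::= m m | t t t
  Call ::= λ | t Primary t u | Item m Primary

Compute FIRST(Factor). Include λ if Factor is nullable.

{ m, t, u, λ }

From Factor ::= Term Factor u: Term, Factor nullable, take FIRST(Term) ∪ FIRST(Factor) ∪ {u} = { m, t, u }.
Factor ::= λ contributes λ.
From Factor ::= Call Item: Call nullable, take FIRST(Call) ∪ FIRST(Item) = { m, t }.
Union: FIRST(Factor) = { m, t, u, λ }.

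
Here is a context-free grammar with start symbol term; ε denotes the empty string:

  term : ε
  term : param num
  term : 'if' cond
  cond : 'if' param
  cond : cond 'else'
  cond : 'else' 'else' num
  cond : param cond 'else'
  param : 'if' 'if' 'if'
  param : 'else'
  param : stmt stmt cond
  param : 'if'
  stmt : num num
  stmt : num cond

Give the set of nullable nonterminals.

Directly nullable (have an ε-production): term.
No other nonterminal has a production whose RHS symbols are all nullable.

{ term }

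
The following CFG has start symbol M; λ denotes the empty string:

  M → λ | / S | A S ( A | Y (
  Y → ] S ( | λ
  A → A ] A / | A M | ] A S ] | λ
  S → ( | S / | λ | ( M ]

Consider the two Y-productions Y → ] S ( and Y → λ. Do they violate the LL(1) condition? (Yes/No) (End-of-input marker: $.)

No

FIRST(] S () = { ] } and FIRST(λ) = { λ }.
The second is nullable but FOLLOW(Y) = { ( } is disjoint from FIRST of the first.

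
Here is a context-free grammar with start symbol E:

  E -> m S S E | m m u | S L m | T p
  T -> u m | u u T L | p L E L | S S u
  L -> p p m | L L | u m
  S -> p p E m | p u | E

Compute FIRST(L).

L -> p p m contributes {p}.
From L -> L L: add FIRST(L) = { p, u }.
L -> u m contributes {u}.
Union: FIRST(L) = { p, u }.

{ p, u }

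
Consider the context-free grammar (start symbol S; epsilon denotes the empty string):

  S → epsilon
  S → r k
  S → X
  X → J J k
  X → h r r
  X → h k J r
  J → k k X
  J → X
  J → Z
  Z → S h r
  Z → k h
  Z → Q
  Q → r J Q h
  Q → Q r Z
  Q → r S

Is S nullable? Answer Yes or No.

S has an epsilon-production, so S ⇒ epsilon.

Yes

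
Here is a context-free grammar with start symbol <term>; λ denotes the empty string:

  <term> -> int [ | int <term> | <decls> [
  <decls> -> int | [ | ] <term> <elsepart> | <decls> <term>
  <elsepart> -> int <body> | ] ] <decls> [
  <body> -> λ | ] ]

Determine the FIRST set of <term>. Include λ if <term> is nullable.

{ [, ], int }

<term> -> int [ contributes {int}.
<term> -> int <term> contributes {int}.
From <term> -> <decls> [: add FIRST(<decls>) = { [, ], int }.
Union: FIRST(<term>) = { [, ], int }.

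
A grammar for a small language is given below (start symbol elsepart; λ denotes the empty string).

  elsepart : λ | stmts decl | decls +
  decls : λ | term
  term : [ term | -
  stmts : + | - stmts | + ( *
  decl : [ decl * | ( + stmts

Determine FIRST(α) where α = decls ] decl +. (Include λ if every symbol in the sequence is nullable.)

{ -, [, ] }

Add FIRST(decls)\{λ} = { -, [ }; decls is nullable, continue.
] is a terminal; add {]} and stop.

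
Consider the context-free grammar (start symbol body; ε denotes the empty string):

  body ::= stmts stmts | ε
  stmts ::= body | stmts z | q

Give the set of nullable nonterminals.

Directly nullable (have an ε-production): body.
stmts ::= body with every symbol nullable, so stmts is nullable.

{ body, stmts }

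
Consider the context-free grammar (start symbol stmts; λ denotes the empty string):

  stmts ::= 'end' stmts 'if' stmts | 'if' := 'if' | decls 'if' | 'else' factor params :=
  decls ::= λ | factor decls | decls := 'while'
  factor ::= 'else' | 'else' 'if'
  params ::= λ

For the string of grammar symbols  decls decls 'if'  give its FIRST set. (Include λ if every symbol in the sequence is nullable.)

Add FIRST(decls)\{λ} = { 'else', := }; decls is nullable, continue.
Add FIRST(decls)\{λ} = { 'else', := }; decls is nullable, continue.
'if' is a terminal; add {'if'} and stop.

{ 'else', 'if', := }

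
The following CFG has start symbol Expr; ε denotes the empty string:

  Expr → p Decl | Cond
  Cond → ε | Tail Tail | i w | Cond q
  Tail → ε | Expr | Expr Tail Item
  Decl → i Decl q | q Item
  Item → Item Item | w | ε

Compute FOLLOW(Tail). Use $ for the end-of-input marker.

{ $, i, p, q, w }

In Cond → Tail Tail: add FIRST(Tail)\{ε} = { i, p, q, w }.
  Since Tail is nullable, also add FOLLOW(Cond) = { $, i, p, q, w }.
In Cond → Tail Tail: Tail is at the end, add FOLLOW(Cond) = { $, i, p, q, w }.
In Tail → Expr Tail Item: add FIRST(Item)\{ε} = { w }.
  Since Item is nullable, also add FOLLOW(Tail) = { $, i, p, q, w }.
Union: FOLLOW(Tail) = { $, i, p, q, w }.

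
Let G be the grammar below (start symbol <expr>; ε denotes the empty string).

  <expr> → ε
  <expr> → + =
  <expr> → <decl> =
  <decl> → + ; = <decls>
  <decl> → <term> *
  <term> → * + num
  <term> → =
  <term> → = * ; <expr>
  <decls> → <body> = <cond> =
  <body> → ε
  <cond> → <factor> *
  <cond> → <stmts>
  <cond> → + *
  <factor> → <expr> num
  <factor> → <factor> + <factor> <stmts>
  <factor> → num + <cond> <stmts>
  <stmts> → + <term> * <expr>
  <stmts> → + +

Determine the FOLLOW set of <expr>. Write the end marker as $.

<expr> is the start symbol, so $ ∈ FOLLOW(<expr>).
In <term> → = * ; <expr>: <expr> is at the end, add FOLLOW(<term>) = { * }.
In <factor> → <expr> num: add FIRST(num) = { num }.
In <stmts> → + <term> * <expr>: <expr> is at the end, add FOLLOW(<stmts>) = { *, +, = }.
Union: FOLLOW(<expr>) = { $, *, +, =, num }.

{ $, *, +, =, num }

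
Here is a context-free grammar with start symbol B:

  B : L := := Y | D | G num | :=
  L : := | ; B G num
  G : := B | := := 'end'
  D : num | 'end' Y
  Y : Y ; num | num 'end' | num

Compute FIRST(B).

From B : L := := Y: add FIRST(L) = { :=, ; }.
From B : D: add FIRST(D) = { 'end', num }.
From B : G num: add FIRST(G) = { := }.
B : := contributes {:=}.
Union: FIRST(B) = { 'end', :=, ;, num }.

{ 'end', :=, ;, num }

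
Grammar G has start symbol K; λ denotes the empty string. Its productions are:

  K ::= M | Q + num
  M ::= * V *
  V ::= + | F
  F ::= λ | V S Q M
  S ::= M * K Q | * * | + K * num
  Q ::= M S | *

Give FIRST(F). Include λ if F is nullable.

{ *, +, λ }

F ::= λ contributes λ.
From F ::= V S Q M: V nullable, take FIRST(V) ∪ FIRST(S) = { *, + }.
Union: FIRST(F) = { *, +, λ }.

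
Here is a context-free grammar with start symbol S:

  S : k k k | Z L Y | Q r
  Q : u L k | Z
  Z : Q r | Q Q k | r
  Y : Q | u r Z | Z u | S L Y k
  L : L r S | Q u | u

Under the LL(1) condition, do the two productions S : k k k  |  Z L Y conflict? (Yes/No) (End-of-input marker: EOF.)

No

FIRST(k k k) = { k } and FIRST(Z L Y) = { r, u }.
The FIRST sets are disjoint and neither alternative is nullable — no conflict.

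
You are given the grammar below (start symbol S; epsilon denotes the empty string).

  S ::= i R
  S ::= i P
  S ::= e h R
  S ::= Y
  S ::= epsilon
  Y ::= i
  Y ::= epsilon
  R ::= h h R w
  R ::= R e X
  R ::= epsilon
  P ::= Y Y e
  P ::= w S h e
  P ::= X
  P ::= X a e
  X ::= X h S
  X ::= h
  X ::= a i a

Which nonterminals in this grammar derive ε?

Directly nullable (have an epsilon-production): S, Y, R.
No other nonterminal has a production whose RHS symbols are all nullable.

{ R, S, Y }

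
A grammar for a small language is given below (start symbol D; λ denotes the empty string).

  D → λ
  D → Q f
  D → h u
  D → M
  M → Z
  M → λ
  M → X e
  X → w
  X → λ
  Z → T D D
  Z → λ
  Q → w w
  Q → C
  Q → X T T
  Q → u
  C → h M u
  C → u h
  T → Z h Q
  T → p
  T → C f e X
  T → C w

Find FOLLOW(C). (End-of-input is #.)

In Q → C: C is at the end, add FOLLOW(Q) = { #, e, f, h, p, u, w }.
In T → C f e X: add FIRST(f e X) = { f }.
In T → C w: add FIRST(w) = { w }.
Union: FOLLOW(C) = { #, e, f, h, p, u, w }.

{ #, e, f, h, p, u, w }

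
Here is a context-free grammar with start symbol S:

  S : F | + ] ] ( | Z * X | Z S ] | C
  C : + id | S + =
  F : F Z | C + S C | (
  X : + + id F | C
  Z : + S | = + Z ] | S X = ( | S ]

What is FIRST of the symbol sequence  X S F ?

{ (, +, = }

Add FIRST(X) = { (, +, = }; X is not nullable, stop.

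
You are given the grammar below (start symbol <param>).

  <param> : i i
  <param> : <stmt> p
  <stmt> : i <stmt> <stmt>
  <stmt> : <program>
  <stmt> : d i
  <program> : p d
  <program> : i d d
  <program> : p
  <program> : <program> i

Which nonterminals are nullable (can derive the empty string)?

{ } (none)

No nonterminal has an empty production or an RHS whose symbols are all nullable.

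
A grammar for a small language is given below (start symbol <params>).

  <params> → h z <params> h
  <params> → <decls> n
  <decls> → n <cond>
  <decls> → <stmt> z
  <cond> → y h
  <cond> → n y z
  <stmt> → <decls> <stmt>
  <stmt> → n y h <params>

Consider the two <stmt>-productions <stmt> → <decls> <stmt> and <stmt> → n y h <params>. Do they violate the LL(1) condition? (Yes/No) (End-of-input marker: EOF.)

Yes

FIRST(<decls> <stmt>) = { n } and FIRST(n y h <params>) = { n }.
Both contain n, so the two alternatives are not disjoint — LL(1) conflict.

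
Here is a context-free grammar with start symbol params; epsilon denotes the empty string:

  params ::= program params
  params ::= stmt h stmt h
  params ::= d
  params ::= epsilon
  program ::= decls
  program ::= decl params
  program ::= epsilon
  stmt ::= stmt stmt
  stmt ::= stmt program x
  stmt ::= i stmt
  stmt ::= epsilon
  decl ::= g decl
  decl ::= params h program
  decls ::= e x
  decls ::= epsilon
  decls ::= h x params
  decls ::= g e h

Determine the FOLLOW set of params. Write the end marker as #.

{ #, d, e, g, h, i, x }

params is the start symbol, so # ∈ FOLLOW(params).
In params ::= program params: params is at the end, add FOLLOW(params) = { #, d, e, g, h, i, x }.
In program ::= decl params: params is at the end, add FOLLOW(program) = { #, d, e, g, h, i, x }.
In decl ::= params h program: add FIRST(h program) = { h }.
In decls ::= h x params: params is at the end, add FOLLOW(decls) = { #, d, e, g, h, i, x }.
Union: FOLLOW(params) = { #, d, e, g, h, i, x }.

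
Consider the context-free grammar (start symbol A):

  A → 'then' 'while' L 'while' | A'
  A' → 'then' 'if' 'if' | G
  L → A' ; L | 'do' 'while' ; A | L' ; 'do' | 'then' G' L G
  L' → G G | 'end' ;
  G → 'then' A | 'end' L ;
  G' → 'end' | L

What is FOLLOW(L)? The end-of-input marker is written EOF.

{ 'do', 'end', 'then', 'while', ; }

In A → 'then' 'while' L 'while': add FIRST('while') = { 'while' }.
In L → A' ; L: L is at the end, add FOLLOW(L) = { 'do', 'end', 'then', 'while', ; }.
In L → 'then' G' L G: add FIRST(G) = { 'end', 'then' }.
In G → 'end' L ;: add FIRST(;) = { ; }.
In G' → L: L is at the end, add FOLLOW(G') = { 'do', 'end', 'then' }.
Union: FOLLOW(L) = { 'do', 'end', 'then', 'while', ; }.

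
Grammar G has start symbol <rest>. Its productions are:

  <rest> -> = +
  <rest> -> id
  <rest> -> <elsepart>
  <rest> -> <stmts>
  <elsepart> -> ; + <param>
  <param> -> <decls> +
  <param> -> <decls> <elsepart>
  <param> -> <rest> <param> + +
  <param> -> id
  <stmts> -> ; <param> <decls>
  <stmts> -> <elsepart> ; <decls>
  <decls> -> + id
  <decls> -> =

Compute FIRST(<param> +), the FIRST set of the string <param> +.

{ +, ;, =, id }

Add FIRST(<param>) = { +, ;, =, id }; <param> is not nullable, stop.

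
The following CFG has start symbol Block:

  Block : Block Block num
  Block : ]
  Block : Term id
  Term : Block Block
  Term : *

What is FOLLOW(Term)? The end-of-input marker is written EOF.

{ id }

In Block : Term id: add FIRST(id) = { id }.
Union: FOLLOW(Term) = { id }.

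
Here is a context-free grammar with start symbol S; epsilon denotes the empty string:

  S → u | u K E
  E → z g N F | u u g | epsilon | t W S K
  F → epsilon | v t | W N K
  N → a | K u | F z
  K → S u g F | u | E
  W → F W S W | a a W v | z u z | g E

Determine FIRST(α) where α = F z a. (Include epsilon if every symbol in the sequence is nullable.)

Add FIRST(F)\{epsilon} = { a, g, v, z }; F is nullable, continue.
z is a terminal; add {z} and stop.

{ a, g, v, z }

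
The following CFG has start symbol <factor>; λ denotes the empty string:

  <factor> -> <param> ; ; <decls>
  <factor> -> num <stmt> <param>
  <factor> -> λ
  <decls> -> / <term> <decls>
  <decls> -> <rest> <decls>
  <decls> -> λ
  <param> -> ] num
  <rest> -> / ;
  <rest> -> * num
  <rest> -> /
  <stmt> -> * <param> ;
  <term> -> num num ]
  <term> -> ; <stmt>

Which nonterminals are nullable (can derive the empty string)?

Directly nullable (have an λ-production): <factor>, <decls>.
No other nonterminal has a production whose RHS symbols are all nullable.

{ <decls>, <factor> }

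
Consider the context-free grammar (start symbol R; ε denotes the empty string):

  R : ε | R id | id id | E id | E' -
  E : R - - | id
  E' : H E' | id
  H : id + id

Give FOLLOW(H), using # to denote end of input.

{ id }

In E' : H E': add FIRST(E') = { id }.
Union: FOLLOW(H) = { id }.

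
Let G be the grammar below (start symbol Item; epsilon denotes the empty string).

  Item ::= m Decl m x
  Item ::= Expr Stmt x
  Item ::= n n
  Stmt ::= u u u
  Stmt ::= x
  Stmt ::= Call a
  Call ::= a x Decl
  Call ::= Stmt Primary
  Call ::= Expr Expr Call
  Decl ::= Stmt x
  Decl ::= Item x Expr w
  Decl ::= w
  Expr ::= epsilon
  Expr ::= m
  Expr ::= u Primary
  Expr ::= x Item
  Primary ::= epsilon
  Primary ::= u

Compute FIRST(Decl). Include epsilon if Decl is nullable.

{ a, m, n, u, w, x }

From Decl ::= Stmt x: add FIRST(Stmt) = { a, m, u, x }.
From Decl ::= Item x Expr w: add FIRST(Item) = { a, m, n, u, x }.
Decl ::= w contributes {w}.
Union: FIRST(Decl) = { a, m, n, u, w, x }.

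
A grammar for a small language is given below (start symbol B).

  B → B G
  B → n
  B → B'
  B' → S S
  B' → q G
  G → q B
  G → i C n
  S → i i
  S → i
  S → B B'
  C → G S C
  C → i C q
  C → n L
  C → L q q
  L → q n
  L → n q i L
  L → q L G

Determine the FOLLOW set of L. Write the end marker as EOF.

In C → n L: L is at the end, add FOLLOW(C) = { n, q }.
In C → L q q: add FIRST(q q) = { q }.
In L → n q i L: L is at the end, add FOLLOW(L) = { i, n, q }.
In L → q L G: add FIRST(G) = { i, q }.
Union: FOLLOW(L) = { i, n, q }.

{ i, n, q }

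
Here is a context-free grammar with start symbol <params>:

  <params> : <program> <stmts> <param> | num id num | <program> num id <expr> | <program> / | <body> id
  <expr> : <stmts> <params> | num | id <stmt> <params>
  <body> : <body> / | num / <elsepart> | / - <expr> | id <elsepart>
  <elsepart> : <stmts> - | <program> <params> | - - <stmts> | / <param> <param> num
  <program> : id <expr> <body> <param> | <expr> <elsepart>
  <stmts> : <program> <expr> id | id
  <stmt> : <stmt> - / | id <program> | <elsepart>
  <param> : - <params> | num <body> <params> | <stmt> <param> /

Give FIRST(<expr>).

{ id, num }

From <expr> : <stmts> <params>: add FIRST(<stmts>) = { id, num }.
<expr> : num contributes {num}.
<expr> : id <stmt> <params> contributes {id}.
Union: FIRST(<expr>) = { id, num }.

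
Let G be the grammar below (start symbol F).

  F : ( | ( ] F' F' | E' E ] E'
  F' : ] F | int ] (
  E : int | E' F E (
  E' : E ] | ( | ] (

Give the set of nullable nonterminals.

{ } (none)

No nonterminal has an empty production or an RHS whose symbols are all nullable.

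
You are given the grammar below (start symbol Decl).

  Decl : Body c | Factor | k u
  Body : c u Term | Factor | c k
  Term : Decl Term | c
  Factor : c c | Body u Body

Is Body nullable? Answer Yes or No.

No

No nonterminal in this grammar is nullable.
No production of Body has an RHS whose symbols are all nullable, so Body is not nullable.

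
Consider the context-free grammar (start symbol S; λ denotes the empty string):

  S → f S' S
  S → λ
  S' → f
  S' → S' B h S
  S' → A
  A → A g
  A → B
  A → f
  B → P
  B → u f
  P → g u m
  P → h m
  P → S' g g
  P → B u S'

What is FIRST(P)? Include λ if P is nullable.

{ f, g, h, u }

P → g u m contributes {g}.
P → h m contributes {h}.
From P → S' g g: add FIRST(S') = { f, g, h, u }.
From P → B u S': add FIRST(B) = { f, g, h, u }.
Union: FIRST(P) = { f, g, h, u }.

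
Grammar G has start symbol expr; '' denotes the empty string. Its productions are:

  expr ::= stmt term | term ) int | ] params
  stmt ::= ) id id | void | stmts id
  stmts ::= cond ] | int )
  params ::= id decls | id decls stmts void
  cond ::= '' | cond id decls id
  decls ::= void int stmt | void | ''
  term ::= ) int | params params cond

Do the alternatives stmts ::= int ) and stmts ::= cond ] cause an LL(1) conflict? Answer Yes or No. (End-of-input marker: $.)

No

FIRST(int )) = { int } and FIRST(cond ]) = { ], id }.
The FIRST sets are disjoint and neither alternative is nullable — no conflict.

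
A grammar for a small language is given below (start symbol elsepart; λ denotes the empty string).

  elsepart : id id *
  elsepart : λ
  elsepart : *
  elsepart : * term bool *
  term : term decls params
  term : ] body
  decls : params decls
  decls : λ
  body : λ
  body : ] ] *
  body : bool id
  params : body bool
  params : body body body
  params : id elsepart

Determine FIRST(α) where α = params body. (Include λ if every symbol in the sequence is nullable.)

{ ], bool, id, λ }

Add FIRST(params)\{λ} = { ], bool, id }; params is nullable, continue.
Add FIRST(body)\{λ} = { ], bool }; body is nullable, continue.
Every symbol is nullable, so include λ.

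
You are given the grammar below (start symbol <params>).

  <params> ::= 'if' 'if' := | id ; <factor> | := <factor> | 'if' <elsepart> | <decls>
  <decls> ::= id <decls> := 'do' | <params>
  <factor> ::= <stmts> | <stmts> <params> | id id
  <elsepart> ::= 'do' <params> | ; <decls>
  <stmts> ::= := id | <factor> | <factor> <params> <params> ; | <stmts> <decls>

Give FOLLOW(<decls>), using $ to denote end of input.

In <params> ::= <decls>: <decls> is at the end, add FOLLOW(<params>) = { $, 'if', :=, ;, id }.
In <decls> ::= id <decls> := 'do': add FIRST(:= 'do') = { := }.
In <elsepart> ::= ; <decls>: <decls> is at the end, add FOLLOW(<elsepart>) = { $, 'if', :=, ;, id }.
In <stmts> ::= <stmts> <decls>: <decls> is at the end, add FOLLOW(<stmts>) = { $, 'if', :=, ;, id }.
Union: FOLLOW(<decls>) = { $, 'if', :=, ;, id }.

{ $, 'if', :=, ;, id }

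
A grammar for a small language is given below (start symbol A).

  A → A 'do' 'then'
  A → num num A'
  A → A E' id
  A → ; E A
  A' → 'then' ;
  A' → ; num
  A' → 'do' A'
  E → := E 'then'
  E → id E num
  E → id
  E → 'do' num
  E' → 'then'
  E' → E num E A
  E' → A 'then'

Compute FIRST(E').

{ 'do', 'then', :=, ;, id, num }

E' → 'then' contributes {'then'}.
From E' → E num E A: add FIRST(E) = { 'do', :=, id }.
From E' → A 'then': add FIRST(A) = { ;, num }.
Union: FIRST(E') = { 'do', 'then', :=, ;, id, num }.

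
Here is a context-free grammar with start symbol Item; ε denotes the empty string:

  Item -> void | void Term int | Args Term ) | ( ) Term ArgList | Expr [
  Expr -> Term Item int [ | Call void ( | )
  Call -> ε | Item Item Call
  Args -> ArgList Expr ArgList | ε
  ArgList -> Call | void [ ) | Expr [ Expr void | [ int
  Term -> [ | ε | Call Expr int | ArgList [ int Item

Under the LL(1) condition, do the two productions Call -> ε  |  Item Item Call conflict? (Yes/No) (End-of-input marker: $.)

FIRST(ε) = { ε } and FIRST(Item Item Call) = { (, ), [, void }.
The first alternative is nullable and FOLLOW(Call) = { $, (, ), [, int, void } shares ( with FIRST of the second — conflict.

Yes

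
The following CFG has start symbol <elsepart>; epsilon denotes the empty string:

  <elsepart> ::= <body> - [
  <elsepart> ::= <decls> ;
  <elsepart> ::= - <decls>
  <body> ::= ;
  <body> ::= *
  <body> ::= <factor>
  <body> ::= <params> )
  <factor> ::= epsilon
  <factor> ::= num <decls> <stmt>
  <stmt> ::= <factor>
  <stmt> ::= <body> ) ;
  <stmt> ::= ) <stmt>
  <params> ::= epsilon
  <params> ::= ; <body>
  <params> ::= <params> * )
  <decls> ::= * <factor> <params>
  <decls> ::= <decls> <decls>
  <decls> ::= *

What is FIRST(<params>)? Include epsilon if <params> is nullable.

{ *, ;, epsilon }

<params> ::= epsilon contributes epsilon.
<params> ::= ; <body> contributes {;}.
From <params> ::= <params> * ): <params> nullable, take FIRST(<params>) ∪ {*} = { *, ; }.
Union: FIRST(<params>) = { *, ;, epsilon }.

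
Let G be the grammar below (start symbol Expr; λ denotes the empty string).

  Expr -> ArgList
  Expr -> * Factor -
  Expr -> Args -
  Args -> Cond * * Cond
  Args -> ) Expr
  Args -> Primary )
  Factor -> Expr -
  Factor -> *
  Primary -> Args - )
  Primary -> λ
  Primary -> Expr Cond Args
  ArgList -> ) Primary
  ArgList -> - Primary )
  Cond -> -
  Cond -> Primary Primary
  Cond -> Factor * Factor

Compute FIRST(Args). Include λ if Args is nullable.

{ ), *, - }

From Args -> Cond * * Cond: Cond nullable, take FIRST(Cond) ∪ {*} = { ), *, - }.
Args -> ) Expr contributes {)}.
From Args -> Primary ): Primary nullable, take FIRST(Primary) ∪ {)} = { ), *, - }.
Union: FIRST(Args) = { ), *, - }.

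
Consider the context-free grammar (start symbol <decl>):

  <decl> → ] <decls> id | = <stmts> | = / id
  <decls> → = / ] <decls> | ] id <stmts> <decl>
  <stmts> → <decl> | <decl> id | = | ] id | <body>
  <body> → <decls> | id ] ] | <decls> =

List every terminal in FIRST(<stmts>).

From <stmts> → <decl>: add FIRST(<decl>) = { =, ] }.
From <stmts> → <decl> id: add FIRST(<decl>) = { =, ] }.
<stmts> → = contributes {=}.
<stmts> → ] id contributes {]}.
From <stmts> → <body>: add FIRST(<body>) = { =, ], id }.
Union: FIRST(<stmts>) = { =, ], id }.

{ =, ], id }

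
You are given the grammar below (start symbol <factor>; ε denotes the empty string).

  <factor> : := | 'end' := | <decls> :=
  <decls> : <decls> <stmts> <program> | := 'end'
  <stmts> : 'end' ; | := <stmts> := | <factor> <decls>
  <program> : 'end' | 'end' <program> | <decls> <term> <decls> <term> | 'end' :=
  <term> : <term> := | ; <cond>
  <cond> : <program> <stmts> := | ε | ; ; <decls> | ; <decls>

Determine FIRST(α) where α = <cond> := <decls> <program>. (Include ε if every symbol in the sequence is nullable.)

Add FIRST(<cond>)\{ε} = { 'end', :=, ; }; <cond> is nullable, continue.
:= is a terminal; add {:=} and stop.

{ 'end', :=, ; }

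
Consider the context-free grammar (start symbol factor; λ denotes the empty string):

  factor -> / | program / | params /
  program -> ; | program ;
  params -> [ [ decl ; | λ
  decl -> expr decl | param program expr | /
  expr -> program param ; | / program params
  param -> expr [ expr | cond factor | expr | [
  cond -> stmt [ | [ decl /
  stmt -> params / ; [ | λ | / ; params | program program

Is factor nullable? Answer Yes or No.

No

Nullable nonterminals: params, stmt.
No production of factor has an RHS whose symbols are all nullable, so factor is not nullable.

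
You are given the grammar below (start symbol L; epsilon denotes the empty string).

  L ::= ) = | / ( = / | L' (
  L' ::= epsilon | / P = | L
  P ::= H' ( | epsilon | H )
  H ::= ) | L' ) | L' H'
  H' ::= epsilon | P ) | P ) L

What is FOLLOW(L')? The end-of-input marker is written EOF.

{ (, ), / }

In L ::= L' (: add FIRST(() = { ( }.
In H ::= L' ): add FIRST()) = { ) }.
In H ::= L' H': add FIRST(H')\{epsilon} = { (, ), / }.
  Since H' is nullable, also add FOLLOW(H) = { ) }.
Union: FOLLOW(L') = { (, ), / }.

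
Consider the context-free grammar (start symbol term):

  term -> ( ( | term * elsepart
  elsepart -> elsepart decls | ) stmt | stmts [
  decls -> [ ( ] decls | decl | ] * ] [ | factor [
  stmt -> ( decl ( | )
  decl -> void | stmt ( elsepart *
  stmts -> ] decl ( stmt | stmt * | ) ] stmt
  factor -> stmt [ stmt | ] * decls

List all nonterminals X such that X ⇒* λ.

No nonterminal has an empty production or an RHS whose symbols are all nullable.

{ } (none)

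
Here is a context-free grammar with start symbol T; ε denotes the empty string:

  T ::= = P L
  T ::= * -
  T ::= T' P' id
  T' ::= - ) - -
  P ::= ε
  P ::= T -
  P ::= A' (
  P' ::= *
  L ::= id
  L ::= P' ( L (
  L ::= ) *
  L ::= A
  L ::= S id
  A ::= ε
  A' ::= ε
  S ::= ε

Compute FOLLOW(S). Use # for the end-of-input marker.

In L ::= S id: add FIRST(id) = { id }.
Union: FOLLOW(S) = { id }.

{ id }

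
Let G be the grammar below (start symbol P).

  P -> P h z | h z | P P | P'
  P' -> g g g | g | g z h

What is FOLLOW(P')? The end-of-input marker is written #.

In P -> P': P' is at the end, add FOLLOW(P) = { #, g, h }.
Union: FOLLOW(P') = { #, g, h }.

{ #, g, h }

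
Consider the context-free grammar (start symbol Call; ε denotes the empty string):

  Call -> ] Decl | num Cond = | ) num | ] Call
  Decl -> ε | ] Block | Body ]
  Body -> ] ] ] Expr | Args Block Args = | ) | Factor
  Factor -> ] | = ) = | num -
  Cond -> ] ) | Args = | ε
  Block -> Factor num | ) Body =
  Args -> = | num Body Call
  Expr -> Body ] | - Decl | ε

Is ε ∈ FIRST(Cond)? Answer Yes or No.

Cond has an ε-production, so Cond ⇒ ε.

Yes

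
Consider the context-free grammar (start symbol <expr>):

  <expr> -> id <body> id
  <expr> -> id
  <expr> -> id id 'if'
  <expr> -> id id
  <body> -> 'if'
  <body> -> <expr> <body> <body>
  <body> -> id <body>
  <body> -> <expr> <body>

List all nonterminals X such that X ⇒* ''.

No nonterminal has an empty production or an RHS whose symbols are all nullable.

{ } (none)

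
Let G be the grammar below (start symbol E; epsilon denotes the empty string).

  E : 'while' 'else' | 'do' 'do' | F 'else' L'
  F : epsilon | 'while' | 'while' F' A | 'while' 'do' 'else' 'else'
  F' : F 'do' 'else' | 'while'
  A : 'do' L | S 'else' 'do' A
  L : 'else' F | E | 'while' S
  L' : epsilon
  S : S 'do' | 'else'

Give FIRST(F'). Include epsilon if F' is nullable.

From F' : F 'do' 'else': F nullable, take FIRST(F) ∪ {'do'} = { 'do', 'while' }.
F' : 'while' contributes {'while'}.
Union: FIRST(F') = { 'do', 'while' }.

{ 'do', 'while' }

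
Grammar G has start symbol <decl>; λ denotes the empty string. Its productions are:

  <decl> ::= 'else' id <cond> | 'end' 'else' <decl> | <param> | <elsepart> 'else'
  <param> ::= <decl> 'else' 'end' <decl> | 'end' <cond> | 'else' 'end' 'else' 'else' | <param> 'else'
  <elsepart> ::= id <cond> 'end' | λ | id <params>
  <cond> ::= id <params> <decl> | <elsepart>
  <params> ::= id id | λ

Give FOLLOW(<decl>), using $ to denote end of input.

{ $, 'else', 'end' }

<decl> is the start symbol, so $ ∈ FOLLOW(<decl>).
In <decl> ::= 'end' 'else' <decl>: <decl> is at the end, add FOLLOW(<decl>) = { $, 'else', 'end' }.
In <param> ::= <decl> 'else' 'end' <decl>: add FIRST('else' 'end' <decl>) = { 'else' }.
In <param> ::= <decl> 'else' 'end' <decl>: <decl> is at the end, add FOLLOW(<param>) = { $, 'else', 'end' }.
In <cond> ::= id <params> <decl>: <decl> is at the end, add FOLLOW(<cond>) = { $, 'else', 'end' }.
Union: FOLLOW(<decl>) = { $, 'else', 'end' }.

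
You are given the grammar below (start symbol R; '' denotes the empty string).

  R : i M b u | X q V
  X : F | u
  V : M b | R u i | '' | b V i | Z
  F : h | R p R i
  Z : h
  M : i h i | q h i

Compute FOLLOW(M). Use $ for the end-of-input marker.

{ b }

In R : i M b u: add FIRST(b u) = { b }.
In V : M b: add FIRST(b) = { b }.
Union: FOLLOW(M) = { b }.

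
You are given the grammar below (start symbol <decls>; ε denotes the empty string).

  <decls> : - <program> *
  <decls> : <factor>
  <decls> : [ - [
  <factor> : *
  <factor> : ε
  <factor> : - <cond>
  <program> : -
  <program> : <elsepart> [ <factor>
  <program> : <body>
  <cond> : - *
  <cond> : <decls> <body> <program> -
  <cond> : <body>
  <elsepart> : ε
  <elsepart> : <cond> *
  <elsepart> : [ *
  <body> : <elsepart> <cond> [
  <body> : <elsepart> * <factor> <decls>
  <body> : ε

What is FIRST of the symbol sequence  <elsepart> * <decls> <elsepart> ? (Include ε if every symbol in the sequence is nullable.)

Add FIRST(<elsepart>)\{ε} = { *, -, [ }; <elsepart> is nullable, continue.
* is a terminal; add {*} and stop.

{ *, -, [ }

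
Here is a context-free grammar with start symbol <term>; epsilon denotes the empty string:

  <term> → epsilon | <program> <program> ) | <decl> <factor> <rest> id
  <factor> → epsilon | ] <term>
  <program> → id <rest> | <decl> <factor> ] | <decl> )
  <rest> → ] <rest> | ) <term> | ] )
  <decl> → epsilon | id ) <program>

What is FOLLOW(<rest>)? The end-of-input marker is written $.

{ ), ], id }

In <term> → <decl> <factor> <rest> id: add FIRST(id) = { id }.
In <program> → id <rest>: <rest> is at the end, add FOLLOW(<program>) = { ), ], id }.
In <rest> → ] <rest>: <rest> is at the end, add FOLLOW(<rest>) = { ), ], id }.
Union: FOLLOW(<rest>) = { ), ], id }.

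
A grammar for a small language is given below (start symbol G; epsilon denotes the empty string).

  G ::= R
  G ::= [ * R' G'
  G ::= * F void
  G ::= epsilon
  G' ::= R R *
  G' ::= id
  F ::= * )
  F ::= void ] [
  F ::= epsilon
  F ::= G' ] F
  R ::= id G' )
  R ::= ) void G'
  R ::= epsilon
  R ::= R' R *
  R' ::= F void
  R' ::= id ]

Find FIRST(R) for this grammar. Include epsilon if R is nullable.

R ::= id G' ) contributes {id}.
R ::= ) void G' contributes {)}.
R ::= epsilon contributes epsilon.
From R ::= R' R *: add FIRST(R') = { ), *, id, void }.
Union: FIRST(R) = { ), *, id, void, epsilon }.

{ ), *, id, void, epsilon }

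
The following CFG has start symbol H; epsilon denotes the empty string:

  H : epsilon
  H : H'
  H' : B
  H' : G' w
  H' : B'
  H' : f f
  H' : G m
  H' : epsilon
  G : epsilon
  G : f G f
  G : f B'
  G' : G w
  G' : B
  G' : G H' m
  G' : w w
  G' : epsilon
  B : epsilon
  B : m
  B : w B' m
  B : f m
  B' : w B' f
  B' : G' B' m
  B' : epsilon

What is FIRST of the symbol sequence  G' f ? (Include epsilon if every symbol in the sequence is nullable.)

Add FIRST(G')\{epsilon} = { f, m, w }; G' is nullable, continue.
f is a terminal; add {f} and stop.

{ f, m, w }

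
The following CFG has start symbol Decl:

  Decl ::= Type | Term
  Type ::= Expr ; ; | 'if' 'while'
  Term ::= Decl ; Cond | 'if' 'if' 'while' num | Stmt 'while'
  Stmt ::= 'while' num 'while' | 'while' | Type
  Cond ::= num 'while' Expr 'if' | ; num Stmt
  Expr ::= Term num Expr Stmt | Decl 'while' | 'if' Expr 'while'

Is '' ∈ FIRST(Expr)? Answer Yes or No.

No nonterminal in this grammar is nullable.
No production of Expr has an RHS whose symbols are all nullable, so Expr is not nullable.

No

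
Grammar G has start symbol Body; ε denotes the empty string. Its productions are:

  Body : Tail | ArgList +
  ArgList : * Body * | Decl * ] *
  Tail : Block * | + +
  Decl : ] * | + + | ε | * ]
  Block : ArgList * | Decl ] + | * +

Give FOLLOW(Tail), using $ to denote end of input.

In Body : Tail: Tail is at the end, add FOLLOW(Body) = { $, * }.
Union: FOLLOW(Tail) = { $, * }.

{ $, * }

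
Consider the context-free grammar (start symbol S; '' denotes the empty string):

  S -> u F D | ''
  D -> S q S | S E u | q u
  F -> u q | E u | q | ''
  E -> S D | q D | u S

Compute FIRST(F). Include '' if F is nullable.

{ q, u, '' }

F -> u q contributes {u}.
From F -> E u: add FIRST(E) = { q, u }.
F -> q contributes {q}.
F -> '' contributes ''.
Union: FIRST(F) = { q, u, '' }.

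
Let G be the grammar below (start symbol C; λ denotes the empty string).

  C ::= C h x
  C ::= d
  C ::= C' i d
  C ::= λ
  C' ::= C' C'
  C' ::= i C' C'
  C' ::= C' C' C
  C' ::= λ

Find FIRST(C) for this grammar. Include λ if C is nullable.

From C ::= C h x: C nullable, take FIRST(C) ∪ {h} = { d, h, i }.
C ::= d contributes {d}.
From C ::= C' i d: C' nullable, take FIRST(C') ∪ {i} = { d, h, i }.
C ::= λ contributes λ.
Union: FIRST(C) = { d, h, i, λ }.

{ d, h, i, λ }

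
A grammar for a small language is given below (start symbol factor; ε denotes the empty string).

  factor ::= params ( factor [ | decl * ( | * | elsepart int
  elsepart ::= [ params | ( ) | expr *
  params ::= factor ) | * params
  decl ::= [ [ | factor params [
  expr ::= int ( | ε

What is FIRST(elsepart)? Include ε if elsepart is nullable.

{ (, *, [, int }

elsepart ::= [ params contributes {[}.
elsepart ::= ( ) contributes {(}.
From elsepart ::= expr *: expr nullable, take FIRST(expr) ∪ {*} = { *, int }.
Union: FIRST(elsepart) = { (, *, [, int }.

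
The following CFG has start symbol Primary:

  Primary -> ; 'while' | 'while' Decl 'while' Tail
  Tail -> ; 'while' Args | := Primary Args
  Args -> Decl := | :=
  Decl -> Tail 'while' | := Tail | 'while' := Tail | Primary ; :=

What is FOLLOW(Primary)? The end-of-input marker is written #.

{ #, 'while', :=, ; }

Primary is the start symbol, so # ∈ FOLLOW(Primary).
In Tail -> := Primary Args: add FIRST(Args) = { 'while', :=, ; }.
In Decl -> Primary ; :=: add FIRST(; :=) = { ; }.
Union: FOLLOW(Primary) = { #, 'while', :=, ; }.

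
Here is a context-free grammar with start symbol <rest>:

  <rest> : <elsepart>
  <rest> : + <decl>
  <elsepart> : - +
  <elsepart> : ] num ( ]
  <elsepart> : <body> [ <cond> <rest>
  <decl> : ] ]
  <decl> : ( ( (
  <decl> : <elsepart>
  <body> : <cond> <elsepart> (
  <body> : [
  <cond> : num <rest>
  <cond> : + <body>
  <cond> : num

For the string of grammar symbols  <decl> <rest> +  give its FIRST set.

{ (, +, -, [, ], num }

Add FIRST(<decl>) = { (, +, -, [, ], num }; <decl> is not nullable, stop.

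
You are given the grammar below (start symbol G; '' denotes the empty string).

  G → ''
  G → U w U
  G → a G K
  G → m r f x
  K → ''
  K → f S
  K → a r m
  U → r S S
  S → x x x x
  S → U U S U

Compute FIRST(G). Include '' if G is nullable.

{ a, m, r, '' }

G → '' contributes ''.
From G → U w U: add FIRST(U) = { r }.
G → a G K contributes {a}.
G → m r f x contributes {m}.
Union: FIRST(G) = { a, m, r, '' }.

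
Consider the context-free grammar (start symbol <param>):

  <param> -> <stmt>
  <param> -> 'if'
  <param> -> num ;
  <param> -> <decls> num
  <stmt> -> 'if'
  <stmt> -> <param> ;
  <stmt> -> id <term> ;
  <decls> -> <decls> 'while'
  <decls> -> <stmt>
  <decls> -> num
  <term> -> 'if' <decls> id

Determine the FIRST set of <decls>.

From <decls> -> <decls> 'while': add FIRST(<decls>) = { 'if', id, num }.
From <decls> -> <stmt>: add FIRST(<stmt>) = { 'if', id, num }.
<decls> -> num contributes {num}.
Union: FIRST(<decls>) = { 'if', id, num }.

{ 'if', id, num }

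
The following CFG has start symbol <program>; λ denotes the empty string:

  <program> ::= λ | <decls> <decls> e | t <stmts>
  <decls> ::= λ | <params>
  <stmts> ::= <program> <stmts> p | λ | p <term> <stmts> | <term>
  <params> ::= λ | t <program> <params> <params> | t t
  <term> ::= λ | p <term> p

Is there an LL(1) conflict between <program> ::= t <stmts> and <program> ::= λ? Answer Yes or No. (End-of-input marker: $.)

Yes

FIRST(t <stmts>) = { t } and FIRST(λ) = { λ }.
The second alternative is nullable and FOLLOW(<program>) = { $, e, p, t } shares t with FIRST of the first — conflict.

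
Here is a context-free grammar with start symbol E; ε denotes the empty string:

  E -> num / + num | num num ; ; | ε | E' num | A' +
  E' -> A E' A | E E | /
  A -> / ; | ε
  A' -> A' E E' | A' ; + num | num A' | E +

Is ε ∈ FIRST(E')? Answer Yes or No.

E' -> A E' A and each of A, E', A is nullable, so E' ⇒* ε.

Yes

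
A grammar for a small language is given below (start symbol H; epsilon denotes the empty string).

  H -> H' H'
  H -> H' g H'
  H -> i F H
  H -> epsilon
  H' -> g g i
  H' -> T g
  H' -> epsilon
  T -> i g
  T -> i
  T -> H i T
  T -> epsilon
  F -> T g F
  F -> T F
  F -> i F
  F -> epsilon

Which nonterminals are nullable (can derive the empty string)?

Directly nullable (have an epsilon-production): H, H', T, F.

{ F, H, H', T }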